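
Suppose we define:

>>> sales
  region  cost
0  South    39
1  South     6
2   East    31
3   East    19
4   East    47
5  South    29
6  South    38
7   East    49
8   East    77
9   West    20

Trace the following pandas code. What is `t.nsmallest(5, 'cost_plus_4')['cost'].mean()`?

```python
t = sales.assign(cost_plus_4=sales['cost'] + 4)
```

21.0

add column cost_plus_4 = sales['cost'] + 4:
  region  cost  cost_plus_4
0  South    39           43
1  South     6           10
2   East    31           35
3   East    19           23
4   East    47           51
5  South    29           33
6  South    38           42
7   East    49           53
8   East    77           81
9   West    20           24
take 5 rows with smallest cost_plus_4:
  region  cost  cost_plus_4
1  South     6           10
3   East    19           23
9   West    20           24
5  South    29           33
2   East    31           35
Reading off the mean of column 'cost', we get 21.0.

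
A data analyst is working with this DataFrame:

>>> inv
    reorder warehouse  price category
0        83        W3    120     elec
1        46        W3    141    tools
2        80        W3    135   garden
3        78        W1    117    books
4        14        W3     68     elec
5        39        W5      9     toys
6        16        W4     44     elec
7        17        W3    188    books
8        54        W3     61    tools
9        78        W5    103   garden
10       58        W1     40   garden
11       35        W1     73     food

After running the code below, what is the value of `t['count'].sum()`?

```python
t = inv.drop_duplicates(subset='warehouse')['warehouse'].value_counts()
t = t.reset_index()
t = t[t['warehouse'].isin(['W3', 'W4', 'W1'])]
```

3

drop duplicate warehouse (keep=first):
   reorder warehouse  price category
0       83        W3    120     elec
3       78        W1    117    books
5       39        W5      9     toys
6       16        W4     44     elec
value_counts of warehouse:
warehouse
W3    1
W1    1
W5    1
W4    1
Name: count, dtype: int64
reset_index():
  warehouse  count
0        W3      1
1        W1      1
2        W5      1
3        W4      1
filter rows where warehouse in ['W3', 'W4', 'W1']:
  warehouse  count
0        W3      1
1        W1      1
3        W4      1
Taking the sum of column 'count' gives 3.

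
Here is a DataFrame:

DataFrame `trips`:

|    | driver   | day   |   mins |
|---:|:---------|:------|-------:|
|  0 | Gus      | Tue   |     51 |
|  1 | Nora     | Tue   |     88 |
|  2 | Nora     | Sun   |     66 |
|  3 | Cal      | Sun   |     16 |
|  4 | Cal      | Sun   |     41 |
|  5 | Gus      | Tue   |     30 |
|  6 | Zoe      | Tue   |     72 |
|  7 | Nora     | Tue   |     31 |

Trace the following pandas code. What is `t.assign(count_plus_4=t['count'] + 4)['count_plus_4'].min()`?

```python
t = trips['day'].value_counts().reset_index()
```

7

value_counts of day:
day
Tue    5
Sun    3
Name: count, dtype: int64
reset_index():
   day  count
0  Tue      5
1  Sun      3
add column count_plus_4 = t['count'] + 4:
   day  count  count_plus_4
0  Tue      5             9
1  Sun      3             7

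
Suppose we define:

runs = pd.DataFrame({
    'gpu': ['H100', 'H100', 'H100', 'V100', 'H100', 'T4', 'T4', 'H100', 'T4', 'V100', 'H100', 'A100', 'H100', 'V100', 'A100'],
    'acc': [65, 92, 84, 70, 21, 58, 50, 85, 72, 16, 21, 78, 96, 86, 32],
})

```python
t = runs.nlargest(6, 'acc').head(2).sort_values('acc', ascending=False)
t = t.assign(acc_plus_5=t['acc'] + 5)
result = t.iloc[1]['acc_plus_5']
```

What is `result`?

97

take 6 rows with largest acc:
     gpu  acc
12  H100   96
1   H100   92
13  V100   86
7   H100   85
2   H100   84
11  A100   78
take first 2 rows:
     gpu  acc
12  H100   96
1   H100   92
sort by acc descending:
     gpu  acc
12  H100   96
1   H100   92
add column acc_plus_5 = t['acc'] + 5:
     gpu  acc  acc_plus_5
12  H100   96         101
1   H100   92          97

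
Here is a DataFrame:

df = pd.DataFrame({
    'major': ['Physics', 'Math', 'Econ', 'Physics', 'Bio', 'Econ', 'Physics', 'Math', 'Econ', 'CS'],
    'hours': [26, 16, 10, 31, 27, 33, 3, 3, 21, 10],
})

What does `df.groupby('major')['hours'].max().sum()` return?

group by major, max of hours:
major
Bio        27
CS         10
Econ       33
Math       16
Physics    31
Name: hours, dtype: int64
Finally, sum of the resulting series = 117.

117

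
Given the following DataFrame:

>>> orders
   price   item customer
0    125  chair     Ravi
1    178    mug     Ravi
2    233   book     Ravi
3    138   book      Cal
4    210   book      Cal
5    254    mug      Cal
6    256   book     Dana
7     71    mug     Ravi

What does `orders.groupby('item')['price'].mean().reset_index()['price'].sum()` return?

501.916666667

group by item, mean of price:
item
book     209.250000
chair    125.000000
mug      167.666667
Name: price, dtype: float64
reset_index():
    item       price
0   book  209.250000
1  chair  125.000000
2    mug  167.666667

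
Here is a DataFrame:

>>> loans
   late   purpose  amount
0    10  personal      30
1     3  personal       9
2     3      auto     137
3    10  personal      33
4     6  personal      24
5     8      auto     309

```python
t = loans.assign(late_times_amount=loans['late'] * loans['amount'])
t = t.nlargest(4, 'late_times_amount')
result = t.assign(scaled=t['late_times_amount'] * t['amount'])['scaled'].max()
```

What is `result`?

add column late_times_amount = loans['late'] * loans['amount']:
   late   purpose  amount  late_times_amount
0    10  personal      30                300
1     3  personal       9                 27
2     3      auto     137                411
3    10  personal      33                330
4     6  personal      24                144
5     8      auto     309               2472
take 4 rows with largest late_times_amount:
   late   purpose  amount  late_times_amount
5     8      auto     309               2472
2     3      auto     137                411
3    10  personal      33                330
0    10  personal      30                300
add column scaled = t['late_times_amount'] * t['amount']:
   late   purpose  amount  late_times_amount  scaled
5     8      auto     309               2472  763848
2     3      auto     137                411   56307
3    10  personal      33                330   10890
0    10  personal      30                300    9000
Reading off the max of column 'scaled', we get 763848.

763848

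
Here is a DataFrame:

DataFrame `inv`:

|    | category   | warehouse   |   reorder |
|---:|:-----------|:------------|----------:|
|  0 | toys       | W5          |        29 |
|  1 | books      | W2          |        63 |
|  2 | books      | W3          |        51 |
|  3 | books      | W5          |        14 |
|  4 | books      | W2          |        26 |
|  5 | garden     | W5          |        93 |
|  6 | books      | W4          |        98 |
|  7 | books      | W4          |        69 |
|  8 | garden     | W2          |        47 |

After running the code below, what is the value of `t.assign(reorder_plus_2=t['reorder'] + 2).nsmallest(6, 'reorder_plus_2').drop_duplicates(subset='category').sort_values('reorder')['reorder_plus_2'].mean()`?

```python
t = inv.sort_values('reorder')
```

sort by reorder:
  category warehouse  reorder
3    books        W5       14
4    books        W2       26
0     toys        W5       29
8   garden        W2       47
2    books        W3       51
1    books        W2       63
7    books        W4       69
5   garden        W5       93
6    books        W4       98
add column reorder_plus_2 = t['reorder'] + 2:
  category warehouse  reorder  reorder_plus_2
3    books        W5       14              16
4    books        W2       26              28
0     toys        W5       29              31
8   garden        W2       47              49
2    books        W3       51              53
1    books        W2       63              65
7    books        W4       69              71
5   garden        W5       93              95
6    books        W4       98             100
take 6 rows with smallest reorder_plus_2:
  category warehouse  reorder  reorder_plus_2
3    books        W5       14              16
4    books        W2       26              28
0     toys        W5       29              31
8   garden        W2       47              49
2    books        W3       51              53
1    books        W2       63              65
drop duplicate category (keep=first):
  category warehouse  reorder  reorder_plus_2
3    books        W5       14              16
0     toys        W5       29              31
8   garden        W2       47              49
sort by reorder:
  category warehouse  reorder  reorder_plus_2
3    books        W5       14              16
0     toys        W5       29              31
8   garden        W2       47              49

32.0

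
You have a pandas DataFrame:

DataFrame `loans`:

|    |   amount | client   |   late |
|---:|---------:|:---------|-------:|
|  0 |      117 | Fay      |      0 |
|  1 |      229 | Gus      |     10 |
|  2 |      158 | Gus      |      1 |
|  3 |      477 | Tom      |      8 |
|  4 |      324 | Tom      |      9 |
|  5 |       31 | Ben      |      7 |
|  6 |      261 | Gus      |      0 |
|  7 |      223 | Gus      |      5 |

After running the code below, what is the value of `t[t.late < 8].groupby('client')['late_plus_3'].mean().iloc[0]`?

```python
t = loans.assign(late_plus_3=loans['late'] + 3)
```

10.0

add column late_plus_3 = loans['late'] + 3:
   amount client  late  late_plus_3
0     117    Fay     0            3
1     229    Gus    10           13
2     158    Gus     1            4
3     477    Tom     8           11
4     324    Tom     9           12
5      31    Ben     7           10
6     261    Gus     0            3
7     223    Gus     5            8
filter rows where late < 8:
   amount client  late  late_plus_3
0     117    Fay     0            3
2     158    Gus     1            4
5      31    Ben     7           10
6     261    Gus     0            3
7     223    Gus     5            8
group by client, mean of late_plus_3:
client
Ben    10.0
Fay     3.0
Gus     5.0
Name: late_plus_3, dtype: float64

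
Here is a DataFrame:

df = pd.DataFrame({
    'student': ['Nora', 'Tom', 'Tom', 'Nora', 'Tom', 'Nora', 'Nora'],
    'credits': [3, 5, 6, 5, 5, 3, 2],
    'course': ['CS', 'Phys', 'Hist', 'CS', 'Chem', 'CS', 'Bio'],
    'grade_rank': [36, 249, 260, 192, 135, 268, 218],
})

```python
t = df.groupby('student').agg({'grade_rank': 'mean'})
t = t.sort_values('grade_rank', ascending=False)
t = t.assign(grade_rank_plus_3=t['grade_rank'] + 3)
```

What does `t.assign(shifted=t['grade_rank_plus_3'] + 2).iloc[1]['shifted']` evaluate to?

group by student, mean of grade_rank:
         grade_rank
student            
Nora     178.500000
Tom      214.666667
sort by grade_rank descending:
         grade_rank
student            
Tom      214.666667
Nora     178.500000
add column grade_rank_plus_3 = t['grade_rank'] + 3:
         grade_rank  grade_rank_plus_3
student                               
Tom      214.666667         217.666667
Nora     178.500000         181.500000
add column shifted = t['grade_rank_plus_3'] + 2:
         grade_rank  grade_rank_plus_3     shifted
student                                           
Tom      214.666667         217.666667  219.666667
Nora     178.500000         181.500000  183.500000

183.5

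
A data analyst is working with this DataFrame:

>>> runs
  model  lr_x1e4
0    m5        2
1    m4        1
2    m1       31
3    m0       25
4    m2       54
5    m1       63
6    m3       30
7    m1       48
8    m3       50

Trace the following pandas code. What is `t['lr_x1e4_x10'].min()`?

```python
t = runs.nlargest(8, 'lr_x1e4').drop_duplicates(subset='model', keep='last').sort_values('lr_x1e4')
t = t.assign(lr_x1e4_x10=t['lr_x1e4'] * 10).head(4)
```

take 8 rows with largest lr_x1e4:
  model  lr_x1e4
5    m1       63
4    m2       54
8    m3       50
7    m1       48
2    m1       31
6    m3       30
3    m0       25
0    m5        2
drop duplicate model (keep=last):
  model  lr_x1e4
4    m2       54
2    m1       31
6    m3       30
3    m0       25
0    m5        2
sort by lr_x1e4:
  model  lr_x1e4
0    m5        2
3    m0       25
6    m3       30
2    m1       31
4    m2       54
add column lr_x1e4_x10 = t['lr_x1e4'] * 10:
  model  lr_x1e4  lr_x1e4_x10
0    m5        2           20
3    m0       25          250
6    m3       30          300
2    m1       31          310
4    m2       54          540
take first 4 rows:
  model  lr_x1e4  lr_x1e4_x10
0    m5        2           20
3    m0       25          250
6    m3       30          300
2    m1       31          310

20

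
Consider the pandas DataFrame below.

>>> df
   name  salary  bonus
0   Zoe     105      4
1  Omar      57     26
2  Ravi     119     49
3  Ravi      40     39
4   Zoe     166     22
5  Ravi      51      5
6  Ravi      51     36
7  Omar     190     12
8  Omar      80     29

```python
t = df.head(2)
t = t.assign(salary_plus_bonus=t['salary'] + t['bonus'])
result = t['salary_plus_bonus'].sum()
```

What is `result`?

take first 2 rows:
   name  salary  bonus
0   Zoe     105      4
1  Omar      57     26
add column salary_plus_bonus = t['salary'] + t['bonus']:
   name  salary  bonus  salary_plus_bonus
0   Zoe     105      4                109
1  Omar      57     26                 83
Taking the sum of column 'salary_plus_bonus' gives 192.

192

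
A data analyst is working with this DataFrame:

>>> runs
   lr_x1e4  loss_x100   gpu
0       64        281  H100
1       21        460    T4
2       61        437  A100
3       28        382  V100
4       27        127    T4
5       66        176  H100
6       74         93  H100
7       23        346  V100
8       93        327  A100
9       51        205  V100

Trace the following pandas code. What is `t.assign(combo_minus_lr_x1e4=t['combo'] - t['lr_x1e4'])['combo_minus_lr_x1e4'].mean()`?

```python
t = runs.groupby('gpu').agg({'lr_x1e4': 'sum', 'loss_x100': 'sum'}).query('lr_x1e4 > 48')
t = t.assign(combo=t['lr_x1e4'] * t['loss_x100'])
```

108187.333333

group by gpu: sum(lr_x1e4), sum(loss_x100):
      lr_x1e4  loss_x100
gpu                     
A100      154        764
H100      204        550
T4         48        587
V100      102        933
filter rows where lr_x1e4 > 48:
      lr_x1e4  loss_x100
gpu                     
A100      154        764
H100      204        550
V100      102        933
add column combo = t['lr_x1e4'] * t['loss_x100']:
      lr_x1e4  loss_x100   combo
gpu                             
A100      154        764  117656
H100      204        550  112200
V100      102        933   95166
add column combo_minus_lr_x1e4 = t['combo'] - t['lr_x1e4']:
      lr_x1e4  loss_x100   combo  combo_minus_lr_x1e4
gpu                                                  
A100      154        764  117656               117502
H100      204        550  112200               111996
V100      102        933   95166                95064
Hence 108187.333333.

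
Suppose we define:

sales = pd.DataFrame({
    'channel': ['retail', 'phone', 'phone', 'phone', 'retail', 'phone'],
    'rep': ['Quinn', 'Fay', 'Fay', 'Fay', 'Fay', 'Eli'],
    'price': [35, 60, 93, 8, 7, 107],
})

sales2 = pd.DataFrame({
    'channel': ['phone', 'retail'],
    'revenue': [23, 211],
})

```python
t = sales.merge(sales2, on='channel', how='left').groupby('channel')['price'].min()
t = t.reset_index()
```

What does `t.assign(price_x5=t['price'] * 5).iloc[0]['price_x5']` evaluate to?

merge on 'channel' (how='left') → 6 rows:
  channel    rep  price  revenue
0  retail  Quinn     35      211
1   phone    Fay     60       23
2   phone    Fay     93       23
3   phone    Fay      8       23
4  retail    Fay      7      211
5   phone    Eli    107       23
group by channel, min of price:
channel
phone     8
retail    7
Name: price, dtype: int64
reset_index():
  channel  price
0   phone      8
1  retail      7
add column price_x5 = t['price'] * 5:
  channel  price  price_x5
0   phone      8        40
1  retail      7        35
Finally, value at position 0, column 'price_x5' = 40.

40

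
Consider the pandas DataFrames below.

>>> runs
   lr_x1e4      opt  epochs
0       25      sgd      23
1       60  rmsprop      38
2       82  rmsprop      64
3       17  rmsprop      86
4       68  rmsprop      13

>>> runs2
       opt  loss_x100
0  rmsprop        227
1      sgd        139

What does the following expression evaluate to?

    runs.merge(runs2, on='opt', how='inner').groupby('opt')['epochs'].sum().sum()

224

merge on 'opt' (how='inner') → 5 rows:
   lr_x1e4      opt  epochs  loss_x100
0       25      sgd      23        139
1       60  rmsprop      38        227
2       82  rmsprop      64        227
3       17  rmsprop      86        227
4       68  rmsprop      13        227
group by opt, sum of epochs:
opt
rmsprop    201
sgd         23
Name: epochs, dtype: int64
sum of the resulting series → 224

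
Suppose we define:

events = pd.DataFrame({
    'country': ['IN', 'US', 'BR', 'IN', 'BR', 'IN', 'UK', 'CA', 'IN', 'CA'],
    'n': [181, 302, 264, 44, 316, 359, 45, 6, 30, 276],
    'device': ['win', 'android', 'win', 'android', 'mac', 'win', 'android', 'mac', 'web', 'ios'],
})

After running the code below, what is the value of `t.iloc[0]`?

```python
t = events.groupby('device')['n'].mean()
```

group by device, mean of n:
device
android    130.333333
ios        276.000000
mac        161.000000
web         30.000000
win        268.000000
Name: n, dtype: float64

130.333333333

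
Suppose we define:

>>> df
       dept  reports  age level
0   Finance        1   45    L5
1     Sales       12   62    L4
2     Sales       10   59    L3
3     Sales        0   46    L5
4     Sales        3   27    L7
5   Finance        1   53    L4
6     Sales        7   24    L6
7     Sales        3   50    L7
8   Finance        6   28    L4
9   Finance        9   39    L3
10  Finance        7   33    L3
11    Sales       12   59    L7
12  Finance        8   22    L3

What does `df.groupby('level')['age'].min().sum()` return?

group by level, min of age:
level
L3    22
L4    28
L5    45
L6    24
L7    27
Name: age, dtype: int64
Finally, sum of the resulting series = 146.

146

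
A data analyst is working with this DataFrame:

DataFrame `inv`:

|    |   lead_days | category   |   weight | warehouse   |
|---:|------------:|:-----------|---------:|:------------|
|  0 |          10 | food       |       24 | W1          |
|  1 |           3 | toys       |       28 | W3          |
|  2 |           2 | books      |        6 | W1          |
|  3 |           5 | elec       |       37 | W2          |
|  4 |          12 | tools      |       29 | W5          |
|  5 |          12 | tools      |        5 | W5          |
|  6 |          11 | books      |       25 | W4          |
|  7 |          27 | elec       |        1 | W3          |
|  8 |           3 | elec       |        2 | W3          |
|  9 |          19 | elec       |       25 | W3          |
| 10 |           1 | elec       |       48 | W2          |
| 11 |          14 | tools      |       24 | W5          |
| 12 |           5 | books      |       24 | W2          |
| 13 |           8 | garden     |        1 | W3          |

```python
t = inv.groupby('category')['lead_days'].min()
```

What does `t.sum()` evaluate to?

group by category, min of lead_days:
category
books      2
elec       1
food      10
garden     8
tools     12
toys       3
Name: lead_days, dtype: int64
Taking the sum of the resulting series gives 36.

36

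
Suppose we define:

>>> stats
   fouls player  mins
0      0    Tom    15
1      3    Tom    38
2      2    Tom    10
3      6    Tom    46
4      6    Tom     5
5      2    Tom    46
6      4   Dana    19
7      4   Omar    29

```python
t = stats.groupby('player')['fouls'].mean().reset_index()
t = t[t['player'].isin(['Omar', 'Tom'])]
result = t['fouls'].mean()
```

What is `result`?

group by player, mean of fouls:
player
Dana    4.000000
Omar    4.000000
Tom     3.166667
Name: fouls, dtype: float64
reset_index():
  player     fouls
0   Dana  4.000000
1   Omar  4.000000
2    Tom  3.166667
filter rows where player in ['Omar', 'Tom']:
  player     fouls
1   Omar  4.000000
2    Tom  3.166667
Taking the mean of column 'fouls' gives 3.58333333333.

3.58333333333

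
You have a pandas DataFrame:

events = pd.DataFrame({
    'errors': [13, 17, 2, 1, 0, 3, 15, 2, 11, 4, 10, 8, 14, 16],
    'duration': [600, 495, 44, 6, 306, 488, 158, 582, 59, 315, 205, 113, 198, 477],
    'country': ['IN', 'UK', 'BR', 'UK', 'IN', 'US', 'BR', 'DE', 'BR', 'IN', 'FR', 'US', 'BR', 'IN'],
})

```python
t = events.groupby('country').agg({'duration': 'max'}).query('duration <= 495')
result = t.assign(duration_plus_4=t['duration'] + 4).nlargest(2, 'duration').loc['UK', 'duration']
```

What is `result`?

group by country, max of duration:
         duration
country          
BR            198
DE            582
FR            205
IN            600
UK            495
US            488
filter rows where duration <= 495:
         duration
country          
BR            198
FR            205
UK            495
US            488
add column duration_plus_4 = t['duration'] + 4:
         duration  duration_plus_4
country                           
BR            198              202
FR            205              209
UK            495              499
US            488              492
take 2 rows with largest duration:
         duration  duration_plus_4
country                           
UK            495              499
US            488              492
value at row 'UK', column 'duration' → 495

495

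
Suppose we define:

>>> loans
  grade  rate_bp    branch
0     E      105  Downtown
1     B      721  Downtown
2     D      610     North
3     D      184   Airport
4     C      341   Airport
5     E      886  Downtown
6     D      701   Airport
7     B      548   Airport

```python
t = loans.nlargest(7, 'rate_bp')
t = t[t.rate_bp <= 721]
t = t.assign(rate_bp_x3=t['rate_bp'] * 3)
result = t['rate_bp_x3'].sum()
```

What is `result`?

take 7 rows with largest rate_bp:
  grade  rate_bp    branch
5     E      886  Downtown
1     B      721  Downtown
6     D      701   Airport
2     D      610     North
7     B      548   Airport
4     C      341   Airport
3     D      184   Airport
filter rows where rate_bp <= 721:
  grade  rate_bp    branch
1     B      721  Downtown
6     D      701   Airport
2     D      610     North
7     B      548   Airport
4     C      341   Airport
3     D      184   Airport
add column rate_bp_x3 = t['rate_bp'] * 3:
  grade  rate_bp    branch  rate_bp_x3
1     B      721  Downtown        2163
6     D      701   Airport        2103
2     D      610     North        1830
7     B      548   Airport        1644
4     C      341   Airport        1023
3     D      184   Airport         552

9315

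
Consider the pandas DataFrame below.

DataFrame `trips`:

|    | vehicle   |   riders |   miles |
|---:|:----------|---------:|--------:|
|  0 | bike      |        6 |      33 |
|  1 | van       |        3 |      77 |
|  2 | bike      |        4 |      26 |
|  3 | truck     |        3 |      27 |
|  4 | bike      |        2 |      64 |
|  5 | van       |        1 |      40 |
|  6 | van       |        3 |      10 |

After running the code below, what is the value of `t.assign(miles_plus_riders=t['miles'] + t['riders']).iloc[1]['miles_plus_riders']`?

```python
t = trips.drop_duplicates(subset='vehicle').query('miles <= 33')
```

30

drop duplicate vehicle (keep=first):
  vehicle  riders  miles
0    bike       6     33
1     van       3     77
3   truck       3     27
filter rows where miles <= 33:
  vehicle  riders  miles
0    bike       6     33
3   truck       3     27
add column miles_plus_riders = t['miles'] + t['riders']:
  vehicle  riders  miles  miles_plus_riders
0    bike       6     33                 39
3   truck       3     27                 30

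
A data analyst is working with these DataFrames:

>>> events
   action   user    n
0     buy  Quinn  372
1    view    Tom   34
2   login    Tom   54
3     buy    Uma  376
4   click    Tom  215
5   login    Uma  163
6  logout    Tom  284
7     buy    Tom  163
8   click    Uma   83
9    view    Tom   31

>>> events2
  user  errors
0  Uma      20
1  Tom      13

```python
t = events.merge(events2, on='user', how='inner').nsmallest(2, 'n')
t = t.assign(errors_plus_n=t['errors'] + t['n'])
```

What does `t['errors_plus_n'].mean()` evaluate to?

45.5

merge on 'user' (how='inner') → 9 rows:
   action user    n  errors
0    view  Tom   34      13
1   login  Tom   54      13
2     buy  Uma  376      20
3   click  Tom  215      13
4   login  Uma  163      20
5  logout  Tom  284      13
6     buy  Tom  163      13
7   click  Uma   83      20
8    view  Tom   31      13
take 2 rows with smallest n:
  action user   n  errors
8   view  Tom  31      13
0   view  Tom  34      13
add column errors_plus_n = t['errors'] + t['n']:
  action user   n  errors  errors_plus_n
8   view  Tom  31      13             44
0   view  Tom  34      13             47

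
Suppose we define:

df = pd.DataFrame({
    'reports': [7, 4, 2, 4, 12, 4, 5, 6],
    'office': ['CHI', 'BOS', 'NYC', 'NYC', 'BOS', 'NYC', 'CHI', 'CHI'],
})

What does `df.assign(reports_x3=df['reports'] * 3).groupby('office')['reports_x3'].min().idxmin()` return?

NYC

add column reports_x3 = df['reports'] * 3:
   reports office  reports_x3
0        7    CHI          21
1        4    BOS          12
2        2    NYC           6
3        4    NYC          12
4       12    BOS          36
5        4    NYC          12
6        5    CHI          15
7        6    CHI          18
group by office, min of reports_x3:
office
BOS    12
CHI    15
NYC     6
Name: reports_x3, dtype: int64
Taking the label with the smallest value gives NYC.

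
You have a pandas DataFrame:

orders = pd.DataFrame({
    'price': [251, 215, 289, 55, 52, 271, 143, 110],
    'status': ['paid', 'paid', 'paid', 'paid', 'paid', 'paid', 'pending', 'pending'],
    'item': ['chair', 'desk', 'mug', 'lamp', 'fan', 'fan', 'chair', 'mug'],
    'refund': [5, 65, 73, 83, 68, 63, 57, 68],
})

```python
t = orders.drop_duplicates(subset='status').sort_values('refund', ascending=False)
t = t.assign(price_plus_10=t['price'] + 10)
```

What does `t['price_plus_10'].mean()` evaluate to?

drop duplicate status (keep=first):
   price   status   item  refund
0    251     paid  chair       5
6    143  pending  chair      57
sort by refund descending:
   price   status   item  refund
6    143  pending  chair      57
0    251     paid  chair       5
add column price_plus_10 = t['price'] + 10:
   price   status   item  refund  price_plus_10
6    143  pending  chair      57            153
0    251     paid  chair       5            261
The mean of column 'price_plus_10' is 207.0.

207.0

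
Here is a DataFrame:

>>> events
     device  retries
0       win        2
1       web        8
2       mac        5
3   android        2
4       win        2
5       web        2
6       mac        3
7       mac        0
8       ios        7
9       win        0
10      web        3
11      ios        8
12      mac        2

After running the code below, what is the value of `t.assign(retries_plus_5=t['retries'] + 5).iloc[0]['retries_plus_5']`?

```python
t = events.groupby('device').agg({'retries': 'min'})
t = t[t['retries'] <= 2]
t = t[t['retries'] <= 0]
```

5

group by device, min of retries:
         retries
device          
android        2
ios            7
mac            0
web            2
win            0
filter rows where retries <= 2:
         retries
device          
android        2
mac            0
web            2
win            0
filter rows where retries <= 0:
        retries
device         
mac           0
win           0
add column retries_plus_5 = t['retries'] + 5:
        retries  retries_plus_5
device                         
mac           0               5
win           0               5
Then the value at position 0, column 'retries_plus_5': 5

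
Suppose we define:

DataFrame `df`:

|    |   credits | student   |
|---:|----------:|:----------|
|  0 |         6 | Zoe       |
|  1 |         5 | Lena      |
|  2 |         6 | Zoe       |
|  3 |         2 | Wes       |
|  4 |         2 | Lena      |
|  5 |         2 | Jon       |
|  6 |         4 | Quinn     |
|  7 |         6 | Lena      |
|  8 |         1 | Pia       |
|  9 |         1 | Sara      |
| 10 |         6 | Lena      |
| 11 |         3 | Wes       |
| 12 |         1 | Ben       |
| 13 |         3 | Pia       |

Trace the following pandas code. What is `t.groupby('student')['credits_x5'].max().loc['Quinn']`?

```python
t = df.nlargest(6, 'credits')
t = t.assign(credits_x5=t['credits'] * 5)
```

take 6 rows with largest credits:
    credits student
0         6     Zoe
2         6     Zoe
7         6    Lena
10        6    Lena
1         5    Lena
6         4   Quinn
add column credits_x5 = t['credits'] * 5:
    credits student  credits_x5
0         6     Zoe          30
2         6     Zoe          30
7         6    Lena          30
10        6    Lena          30
1         5    Lena          25
6         4   Quinn          20
group by student, max of credits_x5:
student
Lena     30
Quinn    20
Zoe      30
Name: credits_x5, dtype: int64
Taking the value at index 'Quinn' gives 20.

20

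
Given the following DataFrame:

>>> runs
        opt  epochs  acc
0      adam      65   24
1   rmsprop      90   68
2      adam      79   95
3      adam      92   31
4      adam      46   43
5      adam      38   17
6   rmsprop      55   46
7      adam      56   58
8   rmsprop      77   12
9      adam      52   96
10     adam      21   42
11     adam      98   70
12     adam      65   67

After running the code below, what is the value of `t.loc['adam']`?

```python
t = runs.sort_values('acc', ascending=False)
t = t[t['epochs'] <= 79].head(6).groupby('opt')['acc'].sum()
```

359

sort by acc descending:
        opt  epochs  acc
9      adam      52   96
2      adam      79   95
11     adam      98   70
1   rmsprop      90   68
12     adam      65   67
7      adam      56   58
6   rmsprop      55   46
4      adam      46   43
10     adam      21   42
3      adam      92   31
0      adam      65   24
5      adam      38   17
8   rmsprop      77   12
filter rows where epochs <= 79:
        opt  epochs  acc
9      adam      52   96
2      adam      79   95
12     adam      65   67
7      adam      56   58
6   rmsprop      55   46
4      adam      46   43
10     adam      21   42
0      adam      65   24
5      adam      38   17
8   rmsprop      77   12
take first 6 rows:
        opt  epochs  acc
9      adam      52   96
2      adam      79   95
12     adam      65   67
7      adam      56   58
6   rmsprop      55   46
4      adam      46   43
group by opt, sum of acc:
opt
adam       359
rmsprop     46
Name: acc, dtype: int64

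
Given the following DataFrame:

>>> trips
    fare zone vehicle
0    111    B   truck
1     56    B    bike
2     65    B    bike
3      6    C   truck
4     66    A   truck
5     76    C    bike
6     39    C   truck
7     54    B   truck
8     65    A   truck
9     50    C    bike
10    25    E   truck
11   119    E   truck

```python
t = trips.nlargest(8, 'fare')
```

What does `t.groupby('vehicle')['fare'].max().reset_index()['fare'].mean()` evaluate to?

take 8 rows with largest fare:
    fare zone vehicle
11   119    E   truck
0    111    B   truck
5     76    C    bike
4     66    A   truck
2     65    B    bike
8     65    A   truck
1     56    B    bike
7     54    B   truck
group by vehicle, max of fare:
vehicle
bike      76
truck    119
Name: fare, dtype: int64
reset_index():
  vehicle  fare
0    bike    76
1   truck   119
So mean() = 97.5.

97.5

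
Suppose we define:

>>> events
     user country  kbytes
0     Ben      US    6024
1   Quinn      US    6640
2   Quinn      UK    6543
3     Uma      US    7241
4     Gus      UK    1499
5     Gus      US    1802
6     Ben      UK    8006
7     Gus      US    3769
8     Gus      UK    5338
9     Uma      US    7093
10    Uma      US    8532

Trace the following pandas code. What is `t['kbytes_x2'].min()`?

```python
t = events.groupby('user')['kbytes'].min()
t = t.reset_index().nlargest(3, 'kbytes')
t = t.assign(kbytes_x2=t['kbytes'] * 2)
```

group by user, min of kbytes:
user
Ben      6024
Gus      1499
Quinn    6543
Uma      7093
Name: kbytes, dtype: int64
reset_index():
    user  kbytes
0    Ben    6024
1    Gus    1499
2  Quinn    6543
3    Uma    7093
take 3 rows with largest kbytes:
    user  kbytes
3    Uma    7093
2  Quinn    6543
0    Ben    6024
add column kbytes_x2 = t['kbytes'] * 2:
    user  kbytes  kbytes_x2
3    Uma    7093      14186
2  Quinn    6543      13086
0    Ben    6024      12048
Then the min of column 'kbytes_x2': 12048

12048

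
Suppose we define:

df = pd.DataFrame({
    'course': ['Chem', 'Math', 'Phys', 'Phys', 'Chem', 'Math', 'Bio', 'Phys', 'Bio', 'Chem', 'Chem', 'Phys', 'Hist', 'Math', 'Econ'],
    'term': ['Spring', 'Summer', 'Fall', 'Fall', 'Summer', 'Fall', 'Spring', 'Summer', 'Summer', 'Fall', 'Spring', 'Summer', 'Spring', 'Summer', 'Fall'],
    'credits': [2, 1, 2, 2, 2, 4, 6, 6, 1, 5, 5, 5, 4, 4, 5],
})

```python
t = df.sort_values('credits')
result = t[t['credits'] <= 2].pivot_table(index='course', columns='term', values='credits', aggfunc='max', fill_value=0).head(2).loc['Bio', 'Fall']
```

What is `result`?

sort by credits:
   course    term  credits
1    Math  Summer        1
8     Bio  Summer        1
0    Chem  Spring        2
2    Phys    Fall        2
3    Phys    Fall        2
4    Chem  Summer        2
5    Math    Fall        4
12   Hist  Spring        4
13   Math  Summer        4
9    Chem    Fall        5
10   Chem  Spring        5
11   Phys  Summer        5
14   Econ    Fall        5
6     Bio  Spring        6
7    Phys  Summer        6
filter rows where credits <= 2:
  course    term  credits
1   Math  Summer        1
8    Bio  Summer        1
0   Chem  Spring        2
2   Phys    Fall        2
3   Phys    Fall        2
4   Chem  Summer        2
pivot: rows=course, cols=term, max(credits):
term    Fall  Spring  Summer
course                      
Bio        0       0       1
Chem       0       2       2
Math       0       0       1
Phys       2       0       0
take first 2 rows:
term    Fall  Spring  Summer
course                      
Bio        0       0       1
Chem       0       2       2

0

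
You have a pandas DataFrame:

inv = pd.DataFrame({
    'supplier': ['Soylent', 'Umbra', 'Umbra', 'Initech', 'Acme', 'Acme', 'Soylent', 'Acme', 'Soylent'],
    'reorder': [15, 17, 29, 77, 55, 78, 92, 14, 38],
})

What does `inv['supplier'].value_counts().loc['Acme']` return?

value_counts of supplier:
supplier
Soylent    3
Acme       3
Umbra      2
Initech    1
Name: count, dtype: int64
Reading off the value at index 'Acme', we get 3.

3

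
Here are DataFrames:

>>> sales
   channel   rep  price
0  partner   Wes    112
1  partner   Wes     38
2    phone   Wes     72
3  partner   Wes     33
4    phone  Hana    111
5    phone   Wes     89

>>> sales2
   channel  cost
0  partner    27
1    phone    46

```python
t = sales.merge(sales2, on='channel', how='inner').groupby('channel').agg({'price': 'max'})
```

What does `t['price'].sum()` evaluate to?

merge on 'channel' (how='inner') → 6 rows:
   channel   rep  price  cost
0  partner   Wes    112    27
1  partner   Wes     38    27
2    phone   Wes     72    46
3  partner   Wes     33    27
4    phone  Hana    111    46
5    phone   Wes     89    46
group by channel, max of price:
         price
channel       
partner    112
phone      111
Then the sum of column 'price': 223

223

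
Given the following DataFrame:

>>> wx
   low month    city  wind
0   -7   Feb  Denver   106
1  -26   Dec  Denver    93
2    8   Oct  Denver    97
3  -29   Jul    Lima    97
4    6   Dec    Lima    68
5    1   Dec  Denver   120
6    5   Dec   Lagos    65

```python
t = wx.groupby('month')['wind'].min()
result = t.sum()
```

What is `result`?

group by month, min of wind:
month
Dec     65
Feb    106
Jul     97
Oct     97
Name: wind, dtype: int64
Hence 365.

365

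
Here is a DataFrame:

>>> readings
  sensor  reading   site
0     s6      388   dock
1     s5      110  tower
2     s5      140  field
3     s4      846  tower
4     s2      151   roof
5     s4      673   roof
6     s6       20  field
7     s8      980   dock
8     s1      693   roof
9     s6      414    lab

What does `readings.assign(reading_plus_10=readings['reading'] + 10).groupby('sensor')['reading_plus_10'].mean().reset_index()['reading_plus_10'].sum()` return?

3042.5

add column reading_plus_10 = readings['reading'] + 10:
  sensor  reading   site  reading_plus_10
0     s6      388   dock              398
1     s5      110  tower              120
2     s5      140  field              150
3     s4      846  tower              856
4     s2      151   roof              161
5     s4      673   roof              683
6     s6       20  field               30
7     s8      980   dock              990
8     s1      693   roof              703
9     s6      414    lab              424
group by sensor, mean of reading_plus_10:
sensor
s1    703.0
s2    161.0
s4    769.5
s5    135.0
s6    284.0
s8    990.0
Name: reading_plus_10, dtype: float64
reset_index():
  sensor  reading_plus_10
0     s1            703.0
1     s2            161.0
2     s4            769.5
3     s5            135.0
4     s6            284.0
5     s8            990.0
So sum() = 3042.5.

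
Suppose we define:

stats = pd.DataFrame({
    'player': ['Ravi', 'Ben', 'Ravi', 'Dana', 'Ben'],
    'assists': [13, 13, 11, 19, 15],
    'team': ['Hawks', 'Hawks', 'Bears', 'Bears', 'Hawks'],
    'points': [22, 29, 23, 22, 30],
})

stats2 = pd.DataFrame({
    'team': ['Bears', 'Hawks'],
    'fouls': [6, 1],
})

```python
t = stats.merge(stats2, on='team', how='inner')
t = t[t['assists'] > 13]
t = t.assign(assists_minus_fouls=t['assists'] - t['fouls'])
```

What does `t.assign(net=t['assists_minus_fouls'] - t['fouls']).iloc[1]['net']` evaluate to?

merge on 'team' (how='inner') → 5 rows:
  player  assists   team  points  fouls
0   Ravi       13  Hawks      22      1
1    Ben       13  Hawks      29      1
2   Ravi       11  Bears      23      6
3   Dana       19  Bears      22      6
4    Ben       15  Hawks      30      1
filter rows where assists > 13:
  player  assists   team  points  fouls
3   Dana       19  Bears      22      6
4    Ben       15  Hawks      30      1
add column assists_minus_fouls = t['assists'] - t['fouls']:
  player  assists   team  points  fouls  assists_minus_fouls
3   Dana       19  Bears      22      6                   13
4    Ben       15  Hawks      30      1                   14
add column net = t['assists_minus_fouls'] - t['fouls']:
  player  assists   team  points  fouls  assists_minus_fouls  net
3   Dana       19  Bears      22      6                   13    7
4    Ben       15  Hawks      30      1                   14   13
Hence 13.

13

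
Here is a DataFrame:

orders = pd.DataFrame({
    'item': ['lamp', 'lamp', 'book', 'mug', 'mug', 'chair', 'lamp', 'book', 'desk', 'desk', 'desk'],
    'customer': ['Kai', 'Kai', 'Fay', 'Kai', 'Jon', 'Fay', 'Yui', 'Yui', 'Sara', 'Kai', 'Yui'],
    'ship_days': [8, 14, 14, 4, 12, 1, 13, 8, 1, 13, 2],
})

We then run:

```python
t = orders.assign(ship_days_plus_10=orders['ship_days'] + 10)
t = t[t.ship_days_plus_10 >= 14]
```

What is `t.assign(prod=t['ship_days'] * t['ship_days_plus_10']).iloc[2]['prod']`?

336

add column ship_days_plus_10 = orders['ship_days'] + 10:
     item customer  ship_days  ship_days_plus_10
0    lamp      Kai          8                 18
1    lamp      Kai         14                 24
2    book      Fay         14                 24
3     mug      Kai          4                 14
4     mug      Jon         12                 22
5   chair      Fay          1                 11
6    lamp      Yui         13                 23
7    book      Yui          8                 18
8    desk     Sara          1                 11
9    desk      Kai         13                 23
10   desk      Yui          2                 12
filter rows where ship_days_plus_10 >= 14:
   item customer  ship_days  ship_days_plus_10
0  lamp      Kai          8                 18
1  lamp      Kai         14                 24
2  book      Fay         14                 24
3   mug      Kai          4                 14
4   mug      Jon         12                 22
6  lamp      Yui         13                 23
7  book      Yui          8                 18
9  desk      Kai         13                 23
add column prod = t['ship_days'] * t['ship_days_plus_10']:
   item customer  ship_days  ship_days_plus_10  prod
0  lamp      Kai          8                 18   144
1  lamp      Kai         14                 24   336
2  book      Fay         14                 24   336
3   mug      Kai          4                 14    56
4   mug      Jon         12                 22   264
6  lamp      Yui         13                 23   299
7  book      Yui          8                 18   144
9  desk      Kai         13                 23   299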